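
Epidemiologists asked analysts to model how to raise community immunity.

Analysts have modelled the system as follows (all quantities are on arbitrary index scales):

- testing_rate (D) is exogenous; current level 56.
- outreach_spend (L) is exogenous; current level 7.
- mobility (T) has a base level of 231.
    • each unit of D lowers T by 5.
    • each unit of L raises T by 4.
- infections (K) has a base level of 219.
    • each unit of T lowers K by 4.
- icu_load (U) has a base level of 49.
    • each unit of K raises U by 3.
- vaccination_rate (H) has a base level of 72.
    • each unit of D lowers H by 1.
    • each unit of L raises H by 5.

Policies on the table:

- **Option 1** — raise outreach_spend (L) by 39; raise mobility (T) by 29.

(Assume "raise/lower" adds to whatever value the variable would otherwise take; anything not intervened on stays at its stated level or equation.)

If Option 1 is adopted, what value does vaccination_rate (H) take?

Option 1 (L + 39, T + 29):
  D = 56
  L = 7 + 39 = 46
  H = 72 − 56 + 5·46 = 246

246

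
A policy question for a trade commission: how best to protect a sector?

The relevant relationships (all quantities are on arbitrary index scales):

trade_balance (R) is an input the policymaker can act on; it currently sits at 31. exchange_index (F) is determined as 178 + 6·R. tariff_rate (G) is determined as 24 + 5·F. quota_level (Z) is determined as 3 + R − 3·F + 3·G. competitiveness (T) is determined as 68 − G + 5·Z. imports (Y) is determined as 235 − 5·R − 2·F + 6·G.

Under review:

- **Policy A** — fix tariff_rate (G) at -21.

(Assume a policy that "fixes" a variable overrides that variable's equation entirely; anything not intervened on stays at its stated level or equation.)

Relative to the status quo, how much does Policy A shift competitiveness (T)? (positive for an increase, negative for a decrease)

Baseline:
  R = 31
  F = 178 + 6·31 = 364
  G = 24 + 5·364 = 1844
  Z = 3 + 31 − 3·364 + 3·1844 = 4474
  T = 68 − 1844 + 5·4474 = 20594
Policy A (G := -21):
  R = 31
  F = 178 + 6·31 = 364
  G = -21
  Z = 3 + 31 − 3·364 + 3·(-21) = -1121
  T = 68 − (-21) + 5·(-1121) = -5516
Change in T: -5516 − 20594 = -26110

-26110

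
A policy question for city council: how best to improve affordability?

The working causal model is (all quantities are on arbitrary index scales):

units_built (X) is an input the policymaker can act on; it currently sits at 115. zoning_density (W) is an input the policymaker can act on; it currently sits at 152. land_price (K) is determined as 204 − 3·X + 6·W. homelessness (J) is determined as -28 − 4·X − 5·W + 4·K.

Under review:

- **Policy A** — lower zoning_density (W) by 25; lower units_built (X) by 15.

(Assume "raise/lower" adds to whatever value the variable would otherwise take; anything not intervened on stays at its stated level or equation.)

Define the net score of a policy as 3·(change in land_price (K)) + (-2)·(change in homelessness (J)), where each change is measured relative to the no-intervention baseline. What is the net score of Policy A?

155

Baseline:
  X = 115
  W = 152
  K = 204 − 3·115 + 6·152 = 771
  J = -28 − 4·115 − 5·152 + 4·771 = 1836
Policy A (W − 25, X − 15):
  X = 115 − 15 = 100
  W = 152 − 25 = 127
  K = 204 − 3·100 + 6·127 = 666
  J = -28 − 4·100 − 5·127 + 4·666 = 1601
ΔK = 666 − 771 = -105; ΔJ = 1601 − 1836 = -235
Score = 3·(-105) + (-2)·(-235) = 155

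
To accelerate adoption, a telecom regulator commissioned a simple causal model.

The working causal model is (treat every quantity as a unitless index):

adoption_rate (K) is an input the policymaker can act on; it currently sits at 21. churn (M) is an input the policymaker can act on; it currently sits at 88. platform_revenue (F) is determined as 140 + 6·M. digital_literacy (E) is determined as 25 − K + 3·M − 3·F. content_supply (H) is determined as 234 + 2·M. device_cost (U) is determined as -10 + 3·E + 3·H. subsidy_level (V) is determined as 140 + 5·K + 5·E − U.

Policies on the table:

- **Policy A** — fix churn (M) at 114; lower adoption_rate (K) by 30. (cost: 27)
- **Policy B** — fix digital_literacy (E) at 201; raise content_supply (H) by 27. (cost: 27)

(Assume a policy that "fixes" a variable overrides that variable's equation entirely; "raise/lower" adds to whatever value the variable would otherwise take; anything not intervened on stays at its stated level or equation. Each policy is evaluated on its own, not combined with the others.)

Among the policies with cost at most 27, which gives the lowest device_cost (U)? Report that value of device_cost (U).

Policy A (M := 114, K − 30):
  K = 21 − 30 = -9
  M = 114
  F = 140 + 6·114 = 824
  E = 25 − (-9) + 3·114 − 3·824 = -2096
  H = 234 + 2·114 = 462
  U = -10 + 3·(-2096) + 3·462 = -4912
Policy B (E := 201, H + 27):
  K = 21
  M = 88
  F = 140 + 6·88 = 668
  E = 201
  H = 234 + 2·88 (+27 from intervention) = 437
  U = -10 + 3·201 + 3·437 = 1904
Comparing — Policy A: U=-4912, Policy B: U=1904. Lowest is -4912 (Policy A).

-4912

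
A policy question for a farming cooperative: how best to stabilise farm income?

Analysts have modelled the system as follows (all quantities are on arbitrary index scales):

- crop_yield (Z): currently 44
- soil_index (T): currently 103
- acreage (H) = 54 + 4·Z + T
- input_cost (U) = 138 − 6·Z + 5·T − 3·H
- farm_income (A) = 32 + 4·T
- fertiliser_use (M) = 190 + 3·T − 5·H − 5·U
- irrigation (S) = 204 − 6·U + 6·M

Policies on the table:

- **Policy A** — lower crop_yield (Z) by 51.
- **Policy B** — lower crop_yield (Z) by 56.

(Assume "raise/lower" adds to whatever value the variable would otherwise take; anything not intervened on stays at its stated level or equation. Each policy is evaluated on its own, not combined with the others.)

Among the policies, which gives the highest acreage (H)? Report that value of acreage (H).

129

Policy A (Z − 51):
  Z = 44 − 51 = -7
  T = 103
  H = 54 + 4·(-7) + 103 = 129
Policy B (Z − 56):
  Z = 44 − 56 = -12
  T = 103
  H = 54 + 4·(-12) + 103 = 109
Comparing — Policy A: H=129, Policy B: H=109. Highest is 129 (Policy A).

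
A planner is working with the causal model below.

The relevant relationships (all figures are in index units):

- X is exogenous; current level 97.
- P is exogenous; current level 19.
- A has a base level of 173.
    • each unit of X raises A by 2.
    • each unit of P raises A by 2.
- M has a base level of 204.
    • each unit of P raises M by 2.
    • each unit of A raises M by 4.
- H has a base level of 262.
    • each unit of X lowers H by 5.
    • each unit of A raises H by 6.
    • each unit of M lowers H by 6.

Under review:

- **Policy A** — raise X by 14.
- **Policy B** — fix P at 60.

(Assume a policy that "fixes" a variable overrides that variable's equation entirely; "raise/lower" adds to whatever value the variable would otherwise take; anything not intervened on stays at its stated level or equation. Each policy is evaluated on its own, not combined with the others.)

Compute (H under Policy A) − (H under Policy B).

Policy A (X + 14):
  X = 97 + 14 = 111
  P = 19
  A = 173 + 2·111 + 2·19 = 433
  M = 204 + 2·19 + 4·433 = 1974
  H = 262 − 5·111 + 6·433 − 6·1974 = -9539
Policy B (P := 60):
  X = 97
  P = 60
  A = 173 + 2·97 + 2·60 = 487
  M = 204 + 2·60 + 4·487 = 2272
  H = 262 − 5·97 + 6·487 − 6·2272 = -10933
H: -9539 − (-10933) = 1394

1394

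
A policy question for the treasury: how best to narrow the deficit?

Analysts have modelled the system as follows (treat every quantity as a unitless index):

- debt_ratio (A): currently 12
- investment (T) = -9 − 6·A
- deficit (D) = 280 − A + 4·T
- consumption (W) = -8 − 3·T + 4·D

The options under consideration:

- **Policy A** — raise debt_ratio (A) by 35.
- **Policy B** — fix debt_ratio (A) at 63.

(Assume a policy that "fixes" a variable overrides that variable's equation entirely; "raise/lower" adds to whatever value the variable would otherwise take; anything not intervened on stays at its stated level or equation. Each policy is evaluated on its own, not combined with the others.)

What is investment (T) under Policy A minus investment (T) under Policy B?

96

Policy A (A + 35):
  A = 12 + 35 = 47
  T = -9 − 6·47 = -291
Policy B (A := 63):
  A = 63
  T = -9 − 6·63 = -387
T: -291 − (-387) = 96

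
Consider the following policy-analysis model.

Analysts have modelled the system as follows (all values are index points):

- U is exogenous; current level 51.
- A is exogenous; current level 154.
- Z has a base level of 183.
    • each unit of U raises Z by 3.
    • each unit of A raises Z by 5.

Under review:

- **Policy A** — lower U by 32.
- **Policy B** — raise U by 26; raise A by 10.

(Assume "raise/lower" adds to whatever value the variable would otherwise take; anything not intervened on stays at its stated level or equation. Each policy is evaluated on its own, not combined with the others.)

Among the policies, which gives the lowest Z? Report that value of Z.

Policy A (U − 32):
  U = 51 − 32 = 19
  A = 154
  Z = 183 + 3·19 + 5·154 = 1010
Policy B (U + 26, A + 10):
  U = 51 + 26 = 77
  A = 154 + 10 = 164
  Z = 183 + 3·77 + 5·164 = 1234
Comparing — Policy A: Z=1010, Policy B: Z=1234. Lowest is 1010 (Policy A).

1010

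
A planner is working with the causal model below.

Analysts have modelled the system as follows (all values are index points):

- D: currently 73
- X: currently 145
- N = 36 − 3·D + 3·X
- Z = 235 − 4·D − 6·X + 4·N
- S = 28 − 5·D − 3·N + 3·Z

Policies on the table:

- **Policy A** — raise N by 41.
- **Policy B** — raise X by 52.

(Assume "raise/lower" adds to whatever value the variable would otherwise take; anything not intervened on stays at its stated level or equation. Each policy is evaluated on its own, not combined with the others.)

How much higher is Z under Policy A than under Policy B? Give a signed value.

-148

Policy A (N + 41):
  D = 73
  X = 145
  N = 36 − 3·73 + 3·145 (+41 from intervention) = 293
  Z = 235 − 4·73 − 6·145 + 4·293 = 245
Policy B (X + 52):
  D = 73
  X = 145 + 52 = 197
  N = 36 − 3·73 + 3·197 = 408
  Z = 235 − 4·73 − 6·197 + 4·408 = 393
Z: 245 − 393 = -148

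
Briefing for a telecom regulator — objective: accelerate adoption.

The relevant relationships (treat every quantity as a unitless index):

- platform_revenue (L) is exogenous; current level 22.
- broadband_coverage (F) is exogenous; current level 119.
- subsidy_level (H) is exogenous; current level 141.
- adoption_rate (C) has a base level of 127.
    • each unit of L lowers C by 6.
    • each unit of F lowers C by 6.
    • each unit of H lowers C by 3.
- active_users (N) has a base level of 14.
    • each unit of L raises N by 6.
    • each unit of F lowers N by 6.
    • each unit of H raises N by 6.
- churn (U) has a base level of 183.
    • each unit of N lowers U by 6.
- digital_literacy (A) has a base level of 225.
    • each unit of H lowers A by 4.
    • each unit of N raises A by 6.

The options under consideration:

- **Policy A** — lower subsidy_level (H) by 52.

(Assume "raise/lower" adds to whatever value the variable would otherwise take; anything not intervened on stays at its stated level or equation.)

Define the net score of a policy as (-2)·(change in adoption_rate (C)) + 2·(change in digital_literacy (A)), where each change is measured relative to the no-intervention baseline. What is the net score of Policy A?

Baseline:
  L = 22
  F = 119
  H = 141
  C = 127 − 6·22 − 6·119 − 3·141 = -1142
  N = 14 + 6·22 − 6·119 + 6·141 = 278
  A = 225 − 4·141 + 6·278 = 1329
Policy A (H − 52):
  L = 22
  F = 119
  H = 141 − 52 = 89
  C = 127 − 6·22 − 6·119 − 3·89 = -986
  N = 14 + 6·22 − 6·119 + 6·89 = -34
  A = 225 − 4·89 + 6·(-34) = -335
ΔC = -986 − (-1142) = 156; ΔA = -335 − 1329 = -1664
Score = (-2)·156 + 2·(-1664) = -3640

-3640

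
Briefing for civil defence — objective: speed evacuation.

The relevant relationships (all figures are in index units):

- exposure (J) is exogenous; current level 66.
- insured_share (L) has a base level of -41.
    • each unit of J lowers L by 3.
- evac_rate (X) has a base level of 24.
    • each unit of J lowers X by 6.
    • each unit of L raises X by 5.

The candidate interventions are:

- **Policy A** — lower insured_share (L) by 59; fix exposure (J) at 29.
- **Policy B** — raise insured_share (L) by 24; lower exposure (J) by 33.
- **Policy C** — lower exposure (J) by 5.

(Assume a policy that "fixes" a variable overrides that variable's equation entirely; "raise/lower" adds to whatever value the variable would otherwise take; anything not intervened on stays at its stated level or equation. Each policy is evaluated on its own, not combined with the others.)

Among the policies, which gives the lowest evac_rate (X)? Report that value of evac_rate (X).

-1462

Policy A (L − 59, J := 29):
  J = 29
  L = -41 − 3·29 (−59 from intervention) = -187
  X = 24 − 6·29 + 5·(-187) = -1085
Policy B (L + 24, J − 33):
  J = 66 − 33 = 33
  L = -41 − 3·33 (+24 from intervention) = -116
  X = 24 − 6·33 + 5·(-116) = -754
Policy C (J − 5):
  J = 66 − 5 = 61
  L = -41 − 3·61 = -224
  X = 24 − 6·61 + 5·(-224) = -1462
Comparing — Policy A: X=-1085, Policy B: X=-754, Policy C: X=-1462. Lowest is -1462 (Policy C).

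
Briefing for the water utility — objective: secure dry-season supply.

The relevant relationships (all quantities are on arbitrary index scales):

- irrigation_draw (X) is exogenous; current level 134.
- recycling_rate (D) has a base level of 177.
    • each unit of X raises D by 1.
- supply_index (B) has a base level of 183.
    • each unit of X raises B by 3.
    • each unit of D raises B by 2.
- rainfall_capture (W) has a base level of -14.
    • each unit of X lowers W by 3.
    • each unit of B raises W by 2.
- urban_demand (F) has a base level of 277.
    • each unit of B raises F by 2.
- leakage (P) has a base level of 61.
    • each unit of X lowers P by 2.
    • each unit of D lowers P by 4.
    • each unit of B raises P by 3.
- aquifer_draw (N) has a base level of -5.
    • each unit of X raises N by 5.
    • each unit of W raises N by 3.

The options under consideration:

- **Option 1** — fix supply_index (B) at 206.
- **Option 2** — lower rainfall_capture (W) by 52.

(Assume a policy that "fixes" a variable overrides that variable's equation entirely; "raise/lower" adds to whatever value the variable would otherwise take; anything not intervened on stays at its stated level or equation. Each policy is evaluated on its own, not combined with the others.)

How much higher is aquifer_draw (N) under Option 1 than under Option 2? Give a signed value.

Option 1 (B := 206):
  X = 134
  D = 177 + 134 = 311
  B = 206
  W = -14 − 3·134 + 2·206 = -4
  N = -5 + 5·134 + 3·(-4) = 653
Option 2 (W − 52):
  X = 134
  D = 177 + 134 = 311
  B = 183 + 3·134 + 2·311 = 1207
  W = -14 − 3·134 + 2·1207 (−52 from intervention) = 1946
  N = -5 + 5·134 + 3·1946 = 6503
N: 653 − 6503 = -5850

-5850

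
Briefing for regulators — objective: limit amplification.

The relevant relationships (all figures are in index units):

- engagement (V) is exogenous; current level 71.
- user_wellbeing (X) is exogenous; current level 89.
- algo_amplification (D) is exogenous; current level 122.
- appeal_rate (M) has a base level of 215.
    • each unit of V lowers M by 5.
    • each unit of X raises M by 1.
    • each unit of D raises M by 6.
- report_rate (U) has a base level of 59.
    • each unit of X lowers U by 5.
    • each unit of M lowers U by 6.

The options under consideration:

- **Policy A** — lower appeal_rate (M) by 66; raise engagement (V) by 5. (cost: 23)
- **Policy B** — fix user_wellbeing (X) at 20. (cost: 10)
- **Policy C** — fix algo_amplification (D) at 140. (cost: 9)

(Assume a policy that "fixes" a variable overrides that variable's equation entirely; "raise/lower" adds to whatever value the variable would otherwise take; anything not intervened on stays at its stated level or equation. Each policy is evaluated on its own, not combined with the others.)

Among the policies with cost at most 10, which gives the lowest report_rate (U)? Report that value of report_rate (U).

Policy B (X := 20):
  V = 71
  X = 20
  D = 122
  M = 215 − 5·71 + 20 + 6·122 = 612
  U = 59 − 5·20 − 6·612 = -3713
Policy C (D := 140):
  V = 71
  X = 89
  D = 140
  M = 215 − 5·71 + 89 + 6·140 = 789
  U = 59 − 5·89 − 6·789 = -5120
Comparing — Policy B: U=-3713, Policy C: U=-5120. Lowest is -5120 (Policy C).

-5120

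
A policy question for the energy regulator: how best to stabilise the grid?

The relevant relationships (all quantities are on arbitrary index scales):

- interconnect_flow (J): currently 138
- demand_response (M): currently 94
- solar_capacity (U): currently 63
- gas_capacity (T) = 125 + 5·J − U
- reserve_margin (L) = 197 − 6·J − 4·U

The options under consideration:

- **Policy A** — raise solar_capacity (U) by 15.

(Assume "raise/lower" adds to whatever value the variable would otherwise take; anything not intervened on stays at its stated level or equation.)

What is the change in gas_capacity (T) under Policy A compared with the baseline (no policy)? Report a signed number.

-15

Baseline:
  J = 138
  U = 63
  T = 125 + 5·138 − 63 = 752
Policy A (U + 15):
  J = 138
  U = 63 + 15 = 78
  T = 125 + 5·138 − 78 = 737
Change in T: 737 − 752 = -15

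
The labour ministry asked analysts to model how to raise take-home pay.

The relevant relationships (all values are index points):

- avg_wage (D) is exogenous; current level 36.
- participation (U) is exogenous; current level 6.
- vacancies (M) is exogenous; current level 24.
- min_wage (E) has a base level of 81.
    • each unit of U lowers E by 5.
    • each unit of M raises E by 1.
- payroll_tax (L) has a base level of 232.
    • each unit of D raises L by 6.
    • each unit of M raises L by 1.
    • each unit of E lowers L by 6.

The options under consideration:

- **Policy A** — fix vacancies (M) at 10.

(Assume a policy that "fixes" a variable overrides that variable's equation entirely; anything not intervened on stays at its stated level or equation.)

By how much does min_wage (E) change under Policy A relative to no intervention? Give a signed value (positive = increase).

Baseline:
  U = 6
  M = 24
  E = 81 − 5·6 + 24 = 75
Policy A (M := 10):
  U = 6
  M = 10
  E = 81 − 5·6 + 10 = 61
Change in E: 61 − 75 = -14

-14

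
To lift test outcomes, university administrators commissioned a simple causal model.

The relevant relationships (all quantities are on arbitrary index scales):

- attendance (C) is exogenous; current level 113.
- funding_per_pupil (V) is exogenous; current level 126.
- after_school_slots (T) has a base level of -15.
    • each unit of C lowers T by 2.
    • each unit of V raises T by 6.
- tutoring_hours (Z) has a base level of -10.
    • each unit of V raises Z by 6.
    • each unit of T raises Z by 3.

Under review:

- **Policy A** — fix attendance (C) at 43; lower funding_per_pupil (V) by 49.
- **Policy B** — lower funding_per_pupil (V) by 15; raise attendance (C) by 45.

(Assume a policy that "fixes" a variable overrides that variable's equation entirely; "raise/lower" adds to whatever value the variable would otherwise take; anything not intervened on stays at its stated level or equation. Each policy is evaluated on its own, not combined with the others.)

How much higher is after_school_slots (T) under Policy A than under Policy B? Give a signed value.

Policy A (C := 43, V − 49):
  C = 43
  V = 126 − 49 = 77
  T = -15 − 2·43 + 6·77 = 361
Policy B (V − 15, C + 45):
  C = 113 + 45 = 158
  V = 126 − 15 = 111
  T = -15 − 2·158 + 6·111 = 335
T: 361 − 335 = 26

26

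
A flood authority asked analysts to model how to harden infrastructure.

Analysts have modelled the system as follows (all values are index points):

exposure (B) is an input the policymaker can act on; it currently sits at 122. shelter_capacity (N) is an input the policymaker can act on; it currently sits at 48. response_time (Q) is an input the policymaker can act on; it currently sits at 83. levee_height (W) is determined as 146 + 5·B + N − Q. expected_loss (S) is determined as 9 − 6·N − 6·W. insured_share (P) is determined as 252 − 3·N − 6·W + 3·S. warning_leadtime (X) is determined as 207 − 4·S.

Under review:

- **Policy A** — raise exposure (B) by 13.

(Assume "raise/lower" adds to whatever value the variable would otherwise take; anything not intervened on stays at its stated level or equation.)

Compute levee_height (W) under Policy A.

Policy A (B + 13):
  B = 122 + 13 = 135
  N = 48
  Q = 83
  W = 146 + 5·135 + 48 − 83 = 786

786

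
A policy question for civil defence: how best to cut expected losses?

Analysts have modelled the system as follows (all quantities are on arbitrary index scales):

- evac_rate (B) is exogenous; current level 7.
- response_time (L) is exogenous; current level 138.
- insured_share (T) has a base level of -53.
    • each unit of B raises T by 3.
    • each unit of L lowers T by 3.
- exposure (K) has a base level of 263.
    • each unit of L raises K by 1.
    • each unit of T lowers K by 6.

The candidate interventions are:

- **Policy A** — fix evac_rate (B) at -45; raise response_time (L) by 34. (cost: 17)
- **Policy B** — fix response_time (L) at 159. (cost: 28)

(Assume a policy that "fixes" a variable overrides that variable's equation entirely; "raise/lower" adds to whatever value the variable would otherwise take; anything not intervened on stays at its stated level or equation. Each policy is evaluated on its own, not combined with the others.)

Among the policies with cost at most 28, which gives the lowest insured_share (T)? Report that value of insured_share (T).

-704

Policy A (B := -45, L + 34):
  B = -45
  L = 138 + 34 = 172
  T = -53 + 3·(-45) − 3·172 = -704
Policy B (L := 159):
  B = 7
  L = 159
  T = -53 + 3·7 − 3·159 = -509
Comparing — Policy A: T=-704, Policy B: T=-509. Lowest is -704 (Policy A).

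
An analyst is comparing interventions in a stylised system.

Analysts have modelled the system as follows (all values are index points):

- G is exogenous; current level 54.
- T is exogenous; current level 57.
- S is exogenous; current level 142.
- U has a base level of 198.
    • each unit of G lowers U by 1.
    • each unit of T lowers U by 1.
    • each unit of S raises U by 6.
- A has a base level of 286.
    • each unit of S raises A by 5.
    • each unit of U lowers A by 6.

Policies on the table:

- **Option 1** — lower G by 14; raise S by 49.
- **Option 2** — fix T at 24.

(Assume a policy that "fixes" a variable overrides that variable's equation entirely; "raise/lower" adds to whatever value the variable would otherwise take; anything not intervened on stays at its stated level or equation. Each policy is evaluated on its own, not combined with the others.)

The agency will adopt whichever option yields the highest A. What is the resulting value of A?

Option 1 (G − 14, S + 49):
  G = 54 − 14 = 40
  T = 57
  S = 142 + 49 = 191
  U = 198 − 40 − 57 + 6·191 = 1247
  A = 286 + 5·191 − 6·1247 = -6241
Option 2 (T := 24):
  G = 54
  T = 24
  S = 142
  U = 198 − 54 − 24 + 6·142 = 972
  A = 286 + 5·142 − 6·972 = -4836
Comparing — Option 1: A=-6241, Option 2: A=-4836. Highest is -4836 (Option 2).

-4836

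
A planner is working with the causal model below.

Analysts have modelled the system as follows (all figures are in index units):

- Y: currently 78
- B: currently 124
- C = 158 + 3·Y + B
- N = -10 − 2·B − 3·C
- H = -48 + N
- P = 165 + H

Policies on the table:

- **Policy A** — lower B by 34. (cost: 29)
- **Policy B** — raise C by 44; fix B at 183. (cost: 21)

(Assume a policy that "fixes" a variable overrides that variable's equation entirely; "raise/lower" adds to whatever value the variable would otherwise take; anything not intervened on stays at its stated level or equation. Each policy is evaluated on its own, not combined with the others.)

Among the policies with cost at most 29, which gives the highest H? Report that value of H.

-1684

Policy A (B − 34):
  Y = 78
  B = 124 − 34 = 90
  C = 158 + 3·78 + 90 = 482
  N = -10 − 2·90 − 3·482 = -1636
  H = -48 + (-1636) = -1684
Policy B (C + 44, B := 183):
  Y = 78
  B = 183
  C = 158 + 3·78 + 183 (+44 from intervention) = 619
  N = -10 − 2·183 − 3·619 = -2233
  H = -48 + (-2233) = -2281
Comparing — Policy A: H=-1684, Policy B: H=-2281. Highest is -1684 (Policy A).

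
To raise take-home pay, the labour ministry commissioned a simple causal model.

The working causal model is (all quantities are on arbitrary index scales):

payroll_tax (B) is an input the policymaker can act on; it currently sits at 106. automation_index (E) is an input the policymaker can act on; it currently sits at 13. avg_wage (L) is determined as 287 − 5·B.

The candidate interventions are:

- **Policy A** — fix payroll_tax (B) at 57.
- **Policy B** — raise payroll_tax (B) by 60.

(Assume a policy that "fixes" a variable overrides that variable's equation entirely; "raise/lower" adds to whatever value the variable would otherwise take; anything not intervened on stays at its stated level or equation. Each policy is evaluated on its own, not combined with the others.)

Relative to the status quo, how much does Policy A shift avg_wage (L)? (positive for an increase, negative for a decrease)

Baseline:
  B = 106
  L = 287 − 5·106 = -243
Policy A (B := 57):
  B = 57
  L = 287 − 5·57 = 2
Change in L: 2 − (-243) = 245

245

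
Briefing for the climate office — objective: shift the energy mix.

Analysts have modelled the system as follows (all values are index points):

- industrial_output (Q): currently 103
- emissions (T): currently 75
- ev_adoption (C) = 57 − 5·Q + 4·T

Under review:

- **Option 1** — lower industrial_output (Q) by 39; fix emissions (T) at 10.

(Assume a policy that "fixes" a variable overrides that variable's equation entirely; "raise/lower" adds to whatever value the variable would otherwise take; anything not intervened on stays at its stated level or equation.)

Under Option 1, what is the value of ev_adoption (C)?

-223

Option 1 (Q − 39, T := 10):
  Q = 103 − 39 = 64
  T = 10
  C = 57 − 5·64 + 4·10 = -223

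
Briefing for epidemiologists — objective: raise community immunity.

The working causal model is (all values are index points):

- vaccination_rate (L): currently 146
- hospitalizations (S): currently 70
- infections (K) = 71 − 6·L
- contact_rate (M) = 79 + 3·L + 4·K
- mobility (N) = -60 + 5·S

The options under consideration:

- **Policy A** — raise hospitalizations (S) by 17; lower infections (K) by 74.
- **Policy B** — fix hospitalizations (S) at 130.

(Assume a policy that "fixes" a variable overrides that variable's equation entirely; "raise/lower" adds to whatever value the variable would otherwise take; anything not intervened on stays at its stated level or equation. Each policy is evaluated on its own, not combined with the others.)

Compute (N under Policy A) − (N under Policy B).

Policy A (S + 17, K − 74):
  S = 70 + 17 = 87
  N = -60 + 5·87 = 375
Policy B (S := 130):
  S = 130
  N = -60 + 5·130 = 590
N: 375 − 590 = -215

-215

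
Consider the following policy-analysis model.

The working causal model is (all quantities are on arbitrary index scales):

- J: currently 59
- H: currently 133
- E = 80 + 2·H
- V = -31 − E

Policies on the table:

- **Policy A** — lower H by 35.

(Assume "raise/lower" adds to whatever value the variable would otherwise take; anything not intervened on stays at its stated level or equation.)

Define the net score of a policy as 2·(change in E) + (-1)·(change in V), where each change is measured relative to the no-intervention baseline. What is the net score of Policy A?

Baseline:
  H = 133
  E = 80 + 2·133 = 346
  V = -31 − 346 = -377
Policy A (H − 35):
  H = 133 − 35 = 98
  E = 80 + 2·98 = 276
  V = -31 − 276 = -307
ΔE = 276 − 346 = -70; ΔV = -307 − (-377) = 70
Score = 2·(-70) + (-1)·70 = -210

-210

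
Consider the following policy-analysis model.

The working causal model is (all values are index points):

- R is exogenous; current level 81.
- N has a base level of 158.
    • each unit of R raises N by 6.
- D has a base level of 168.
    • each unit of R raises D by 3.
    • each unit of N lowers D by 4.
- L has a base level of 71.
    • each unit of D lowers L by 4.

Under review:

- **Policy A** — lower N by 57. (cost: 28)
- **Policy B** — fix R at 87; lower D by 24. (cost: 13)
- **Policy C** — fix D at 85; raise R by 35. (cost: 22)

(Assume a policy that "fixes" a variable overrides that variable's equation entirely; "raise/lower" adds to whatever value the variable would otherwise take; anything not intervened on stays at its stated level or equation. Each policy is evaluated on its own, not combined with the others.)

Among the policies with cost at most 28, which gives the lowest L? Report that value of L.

-269

Policy A (N − 57):
  R = 81
  N = 158 + 6·81 (−57 from intervention) = 587
  D = 168 + 3·81 − 4·587 = -1937
  L = 71 − 4·(-1937) = 7819
Policy B (R := 87, D − 24):
  R = 87
  N = 158 + 6·87 = 680
  D = 168 + 3·87 − 4·680 (−24 from intervention) = -2315
  L = 71 − 4·(-2315) = 9331
Policy C (D := 85, R + 35):
  R = 81 + 35 = 116
  N = 158 + 6·116 = 854
  D = 85
  L = 71 − 4·85 = -269
Comparing — Policy A: L=7819, Policy B: L=9331, Policy C: L=-269. Lowest is -269 (Policy C).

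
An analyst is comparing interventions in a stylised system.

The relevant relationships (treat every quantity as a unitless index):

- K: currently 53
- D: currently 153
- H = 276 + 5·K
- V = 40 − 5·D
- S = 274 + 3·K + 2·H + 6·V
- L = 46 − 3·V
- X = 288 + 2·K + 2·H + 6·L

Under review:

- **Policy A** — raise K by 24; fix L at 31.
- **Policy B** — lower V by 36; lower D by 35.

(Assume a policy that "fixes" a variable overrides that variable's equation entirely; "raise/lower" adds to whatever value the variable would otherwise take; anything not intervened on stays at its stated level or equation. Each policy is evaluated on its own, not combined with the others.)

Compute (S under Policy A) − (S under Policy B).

-522

Policy A (K + 24, L := 31):
  K = 53 + 24 = 77
  D = 153
  H = 276 + 5·77 = 661
  V = 40 − 5·153 = -725
  S = 274 + 3·77 + 2·661 + 6·(-725) = -2523
Policy B (V − 36, D − 35):
  K = 53
  D = 153 − 35 = 118
  H = 276 + 5·53 = 541
  V = 40 − 5·118 (−36 from intervention) = -586
  S = 274 + 3·53 + 2·541 + 6·(-586) = -2001
S: -2523 − (-2001) = -522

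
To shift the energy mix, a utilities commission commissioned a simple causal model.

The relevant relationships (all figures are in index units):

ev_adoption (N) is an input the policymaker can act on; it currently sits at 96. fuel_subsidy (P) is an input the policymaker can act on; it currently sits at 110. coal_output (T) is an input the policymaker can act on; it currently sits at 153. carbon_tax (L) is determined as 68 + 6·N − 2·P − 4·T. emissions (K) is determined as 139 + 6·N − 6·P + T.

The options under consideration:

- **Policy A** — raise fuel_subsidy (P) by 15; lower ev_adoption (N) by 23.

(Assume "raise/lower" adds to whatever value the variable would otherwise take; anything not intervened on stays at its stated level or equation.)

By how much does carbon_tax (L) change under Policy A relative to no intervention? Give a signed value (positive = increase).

Baseline:
  N = 96
  P = 110
  T = 153
  L = 68 + 6·96 − 2·110 − 4·153 = -188
Policy A (P + 15, N − 23):
  N = 96 − 23 = 73
  P = 110 + 15 = 125
  T = 153
  L = 68 + 6·73 − 2·125 − 4·153 = -356
Change in L: -356 − (-188) = -168

-168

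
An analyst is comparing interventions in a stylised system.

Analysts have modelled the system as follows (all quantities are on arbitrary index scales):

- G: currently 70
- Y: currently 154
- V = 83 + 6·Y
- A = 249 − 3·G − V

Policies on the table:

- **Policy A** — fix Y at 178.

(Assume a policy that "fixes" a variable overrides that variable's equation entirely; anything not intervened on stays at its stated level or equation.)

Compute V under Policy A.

Policy A (Y := 178):
  Y = 178
  V = 83 + 6·178 = 1151

1151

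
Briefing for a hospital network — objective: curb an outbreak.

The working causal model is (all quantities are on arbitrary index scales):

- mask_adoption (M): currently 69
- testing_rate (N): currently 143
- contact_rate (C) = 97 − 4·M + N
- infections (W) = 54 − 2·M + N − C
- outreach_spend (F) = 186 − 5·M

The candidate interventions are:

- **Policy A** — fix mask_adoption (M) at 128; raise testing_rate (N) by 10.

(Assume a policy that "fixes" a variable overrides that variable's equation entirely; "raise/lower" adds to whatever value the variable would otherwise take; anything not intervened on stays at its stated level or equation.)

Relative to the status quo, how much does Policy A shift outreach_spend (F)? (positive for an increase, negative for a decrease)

-295

Baseline:
  M = 69
  F = 186 − 5·69 = -159
Policy A (M := 128, N + 10):
  M = 128
  F = 186 − 5·128 = -454
Change in F: -454 − (-159) = -295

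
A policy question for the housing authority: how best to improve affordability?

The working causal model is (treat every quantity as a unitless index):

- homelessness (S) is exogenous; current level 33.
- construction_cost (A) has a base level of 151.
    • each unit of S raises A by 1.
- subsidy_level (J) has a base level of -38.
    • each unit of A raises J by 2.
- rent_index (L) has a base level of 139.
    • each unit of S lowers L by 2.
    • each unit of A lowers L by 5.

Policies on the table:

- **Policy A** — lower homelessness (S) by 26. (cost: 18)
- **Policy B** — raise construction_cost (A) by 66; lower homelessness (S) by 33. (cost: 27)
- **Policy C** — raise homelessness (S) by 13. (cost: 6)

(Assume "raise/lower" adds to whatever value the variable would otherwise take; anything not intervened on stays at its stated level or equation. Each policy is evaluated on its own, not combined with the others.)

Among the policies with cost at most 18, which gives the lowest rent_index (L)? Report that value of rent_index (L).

Policy A (S − 26):
  S = 33 − 26 = 7
  A = 151 + 7 = 158
  L = 139 − 2·7 − 5·158 = -665
Policy C (S + 13):
  S = 33 + 13 = 46
  A = 151 + 46 = 197
  L = 139 − 2·46 − 5·197 = -938
Comparing — Policy A: L=-665, Policy C: L=-938. Lowest is -938 (Policy C).

-938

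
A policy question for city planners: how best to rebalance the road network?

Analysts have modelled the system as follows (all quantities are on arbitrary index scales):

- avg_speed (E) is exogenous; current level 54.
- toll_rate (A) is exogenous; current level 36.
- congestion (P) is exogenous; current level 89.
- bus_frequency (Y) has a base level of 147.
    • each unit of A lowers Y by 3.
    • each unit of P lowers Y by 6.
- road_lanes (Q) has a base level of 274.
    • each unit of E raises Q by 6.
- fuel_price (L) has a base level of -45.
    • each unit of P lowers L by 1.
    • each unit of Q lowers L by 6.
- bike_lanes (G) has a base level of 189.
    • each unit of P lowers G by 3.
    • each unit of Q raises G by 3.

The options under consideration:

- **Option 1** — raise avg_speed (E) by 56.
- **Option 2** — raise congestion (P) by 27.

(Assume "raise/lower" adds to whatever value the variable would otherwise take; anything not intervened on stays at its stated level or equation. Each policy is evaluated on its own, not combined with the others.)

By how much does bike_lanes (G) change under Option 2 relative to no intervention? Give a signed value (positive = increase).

-81

Baseline:
  E = 54
  P = 89
  Q = 274 + 6·54 = 598
  G = 189 − 3·89 + 3·598 = 1716
Option 2 (P + 27):
  E = 54
  P = 89 + 27 = 116
  Q = 274 + 6·54 = 598
  G = 189 − 3·116 + 3·598 = 1635
Change in G: 1635 − 1716 = -81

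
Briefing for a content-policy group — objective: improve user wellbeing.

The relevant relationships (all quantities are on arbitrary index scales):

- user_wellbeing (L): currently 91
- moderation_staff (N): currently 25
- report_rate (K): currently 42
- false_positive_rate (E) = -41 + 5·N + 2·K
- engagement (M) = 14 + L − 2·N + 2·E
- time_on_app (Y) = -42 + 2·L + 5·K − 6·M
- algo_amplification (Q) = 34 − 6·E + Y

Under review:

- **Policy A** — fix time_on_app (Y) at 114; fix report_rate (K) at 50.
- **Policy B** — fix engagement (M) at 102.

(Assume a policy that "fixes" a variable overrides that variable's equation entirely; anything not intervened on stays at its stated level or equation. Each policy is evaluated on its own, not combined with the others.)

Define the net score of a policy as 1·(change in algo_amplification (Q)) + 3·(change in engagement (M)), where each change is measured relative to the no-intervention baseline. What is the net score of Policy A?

Baseline:
  L = 91
  N = 25
  K = 42
  E = -41 + 5·25 + 2·42 = 168
  M = 14 + 91 − 2·25 + 2·168 = 391
  Y = -42 + 2·91 + 5·42 − 6·391 = -1996
  Q = 34 − 6·168 + (-1996) = -2970
Policy A (Y := 114, K := 50):
  L = 91
  N = 25
  K = 50
  E = -41 + 5·25 + 2·50 = 184
  M = 14 + 91 − 2·25 + 2·184 = 423
  Y = 114
  Q = 34 − 6·184 + 114 = -956
ΔQ = -956 − (-2970) = 2014; ΔM = 423 − 391 = 32
Score = 1·2014 + 3·32 = 2110

2110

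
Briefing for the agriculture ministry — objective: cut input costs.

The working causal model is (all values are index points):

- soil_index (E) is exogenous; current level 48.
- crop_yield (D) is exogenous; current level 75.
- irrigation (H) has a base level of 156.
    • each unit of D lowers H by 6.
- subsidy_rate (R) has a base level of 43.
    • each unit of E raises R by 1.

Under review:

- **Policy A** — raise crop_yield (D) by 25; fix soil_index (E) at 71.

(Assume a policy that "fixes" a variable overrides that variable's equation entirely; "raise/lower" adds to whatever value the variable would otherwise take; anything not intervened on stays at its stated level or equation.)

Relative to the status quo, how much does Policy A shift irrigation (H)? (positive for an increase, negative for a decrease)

Baseline:
  D = 75
  H = 156 − 6·75 = -294
Policy A (D + 25, E := 71):
  D = 75 + 25 = 100
  H = 156 − 6·100 = -444
Change in H: -444 − (-294) = -150

-150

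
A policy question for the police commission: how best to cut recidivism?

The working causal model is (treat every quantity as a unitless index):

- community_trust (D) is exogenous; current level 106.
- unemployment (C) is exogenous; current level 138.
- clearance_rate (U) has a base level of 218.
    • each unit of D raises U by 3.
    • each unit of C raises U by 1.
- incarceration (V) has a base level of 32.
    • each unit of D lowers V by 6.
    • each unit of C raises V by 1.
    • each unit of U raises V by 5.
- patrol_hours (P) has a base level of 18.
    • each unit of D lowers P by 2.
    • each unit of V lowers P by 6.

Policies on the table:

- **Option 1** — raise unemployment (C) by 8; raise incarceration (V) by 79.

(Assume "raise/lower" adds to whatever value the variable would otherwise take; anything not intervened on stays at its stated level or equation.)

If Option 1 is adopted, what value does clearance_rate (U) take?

682

Option 1 (C + 8, V + 79):
  D = 106
  C = 138 + 8 = 146
  U = 218 + 3·106 + 146 = 682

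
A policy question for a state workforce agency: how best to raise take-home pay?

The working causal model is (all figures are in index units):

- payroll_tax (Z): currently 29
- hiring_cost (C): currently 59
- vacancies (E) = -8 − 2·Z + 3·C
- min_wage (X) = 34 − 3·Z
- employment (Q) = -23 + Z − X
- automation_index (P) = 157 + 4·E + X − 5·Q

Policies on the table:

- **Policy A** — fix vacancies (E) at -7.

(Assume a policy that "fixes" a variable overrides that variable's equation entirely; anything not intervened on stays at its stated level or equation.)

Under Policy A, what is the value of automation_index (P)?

-219

Policy A (E := -7):
  Z = 29
  C = 59
  E = -7
  X = 34 − 3·29 = -53
  Q = -23 + 29 − (-53) = 59
  P = 157 + 4·(-7) + (-53) − 5·59 = -219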